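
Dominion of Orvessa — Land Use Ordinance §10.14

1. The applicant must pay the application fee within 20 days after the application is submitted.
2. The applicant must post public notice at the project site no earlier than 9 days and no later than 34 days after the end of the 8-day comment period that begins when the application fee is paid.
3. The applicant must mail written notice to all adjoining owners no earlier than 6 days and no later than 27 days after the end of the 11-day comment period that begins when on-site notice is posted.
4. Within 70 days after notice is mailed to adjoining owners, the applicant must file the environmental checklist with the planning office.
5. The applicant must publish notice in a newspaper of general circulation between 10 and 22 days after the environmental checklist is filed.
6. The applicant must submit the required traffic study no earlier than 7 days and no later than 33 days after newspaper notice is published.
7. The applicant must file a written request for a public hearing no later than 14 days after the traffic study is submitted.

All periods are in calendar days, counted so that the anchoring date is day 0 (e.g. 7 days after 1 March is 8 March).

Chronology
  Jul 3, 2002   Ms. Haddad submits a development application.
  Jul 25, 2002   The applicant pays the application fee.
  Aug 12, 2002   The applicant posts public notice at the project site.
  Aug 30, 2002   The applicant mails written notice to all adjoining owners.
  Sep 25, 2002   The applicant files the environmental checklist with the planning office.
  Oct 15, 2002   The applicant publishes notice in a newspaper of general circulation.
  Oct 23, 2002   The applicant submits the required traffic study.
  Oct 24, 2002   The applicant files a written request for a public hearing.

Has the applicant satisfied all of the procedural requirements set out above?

No

Step 1 — counting 20 days from Jul 3, 2002 (when the application is submitted) gives a deadline of Jul 23, 2002; not done until Jul 25, 2002, 2 days after the deadline.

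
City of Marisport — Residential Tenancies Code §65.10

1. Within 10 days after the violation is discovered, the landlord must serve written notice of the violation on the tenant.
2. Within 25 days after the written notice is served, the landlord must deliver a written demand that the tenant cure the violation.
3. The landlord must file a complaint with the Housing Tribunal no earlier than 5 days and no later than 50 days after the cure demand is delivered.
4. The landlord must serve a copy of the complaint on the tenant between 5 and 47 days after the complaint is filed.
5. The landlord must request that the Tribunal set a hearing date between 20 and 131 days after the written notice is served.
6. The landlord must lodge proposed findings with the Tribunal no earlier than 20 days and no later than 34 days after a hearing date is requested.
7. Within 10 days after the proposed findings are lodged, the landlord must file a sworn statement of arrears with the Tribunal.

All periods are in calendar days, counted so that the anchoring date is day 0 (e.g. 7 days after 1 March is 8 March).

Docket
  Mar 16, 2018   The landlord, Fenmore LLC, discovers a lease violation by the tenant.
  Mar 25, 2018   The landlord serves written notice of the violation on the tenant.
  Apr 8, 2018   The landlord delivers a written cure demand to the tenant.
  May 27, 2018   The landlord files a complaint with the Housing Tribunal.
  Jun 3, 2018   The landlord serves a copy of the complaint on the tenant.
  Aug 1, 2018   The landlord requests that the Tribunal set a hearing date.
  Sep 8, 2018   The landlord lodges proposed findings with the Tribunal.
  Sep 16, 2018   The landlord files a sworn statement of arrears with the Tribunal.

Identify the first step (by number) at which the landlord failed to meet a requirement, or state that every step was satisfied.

Step 6

Step 1: 10 days after Mar 16, 2018 (when the violation is discovered) is Mar 26, 2018; completed Mar 25, 2018, before the deadline.
Step 2: 25 days after Mar 25, 2018 (when the written notice is served) is Apr 19, 2018; Apr 8, 2018 is within that limit.
Step 3: the window is 5–50 days after Apr 8, 2018 (when the cure demand is delivered), so Apr 13, 2018 through May 28, 2018; done May 27, 2018, which is between those dates.
Step 4: the window is 5–47 days after May 27, 2018 (when the complaint is filed), so Jun 1, 2018 through Jul 13, 2018; done Jun 3, 2018, which is between those dates.
Step 5: the window is 20–131 days after Mar 25, 2018 (when the written notice is served), so Apr 14, 2018 through Aug 3, 2018; done Aug 1, 2018, which is between those dates.
Step 6: the window is 20–34 days after Aug 1, 2018 (when a hearing date is requested), so Aug 21, 2018 through Sep 4, 2018; done Sep 8, 2018 — 4 days after the window closed.
The procedure was therefore not followed at step 6.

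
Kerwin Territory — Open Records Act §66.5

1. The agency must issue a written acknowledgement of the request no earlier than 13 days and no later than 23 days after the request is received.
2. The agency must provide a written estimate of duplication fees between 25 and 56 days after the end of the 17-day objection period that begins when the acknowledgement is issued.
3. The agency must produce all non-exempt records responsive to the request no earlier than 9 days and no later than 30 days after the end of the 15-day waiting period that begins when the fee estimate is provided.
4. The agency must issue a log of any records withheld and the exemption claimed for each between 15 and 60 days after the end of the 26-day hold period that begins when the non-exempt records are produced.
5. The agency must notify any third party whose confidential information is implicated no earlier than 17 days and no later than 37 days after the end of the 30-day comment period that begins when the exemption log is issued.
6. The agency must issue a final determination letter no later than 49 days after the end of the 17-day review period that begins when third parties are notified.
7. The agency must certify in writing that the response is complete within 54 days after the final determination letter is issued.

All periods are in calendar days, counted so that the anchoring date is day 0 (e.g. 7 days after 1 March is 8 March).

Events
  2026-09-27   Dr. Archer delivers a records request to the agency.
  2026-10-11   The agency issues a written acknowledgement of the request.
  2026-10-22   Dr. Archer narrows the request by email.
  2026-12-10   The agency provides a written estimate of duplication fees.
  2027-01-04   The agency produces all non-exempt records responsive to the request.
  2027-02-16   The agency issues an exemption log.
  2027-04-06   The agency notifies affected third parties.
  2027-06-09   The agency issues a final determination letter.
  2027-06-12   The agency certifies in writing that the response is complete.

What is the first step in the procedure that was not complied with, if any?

None — every step was satisfied

Step 1 — 13 and 23 days from 2026-09-27 (when the request is received) are 2026-10-10 and 2026-10-20 respectively; 2026-10-11 falls inside that range.
Step 2 — 25 and 56 days from 2026-10-28 (end of the 17-day objection period, which began when the acknowledgement is issued on 2026-10-11) are 2026-11-22 and 2026-12-23 respectively; done 2026-12-10 — within the window.
Step 3 — 9 and 30 days from 2026-12-25 (end of the 15-day waiting period, which began when the fee estimate is provided on 2026-12-10) are 2027-01-03 and 2027-01-24 respectively; done 2027-01-04 — within the window.
Step 4 — 15 and 60 days from 2027-01-30 (end of the 26-day hold period, which began when the non-exempt records are produced on 2027-01-04) are 2027-02-14 and 2027-03-31 respectively; done 2027-02-16 — within the window.
Step 5 — 17 and 37 days from 2027-03-18 (end of the 30-day comment period, which began when the exemption log is issued on 2027-02-16) are 2027-04-04 and 2027-04-24 respectively; done 2027-04-06 — within the window.
Step 6 — counting 49 days from 2027-04-23 (end of the 17-day review period, which began when third parties are notified on 2027-04-06) gives a deadline of 2027-06-11; completed 2027-06-09, before the deadline.
Step 7 — counting 54 days from 2027-06-09 (when the final determination letter is issued) gives a deadline of 2027-08-02; 2027-06-12 is within that limit.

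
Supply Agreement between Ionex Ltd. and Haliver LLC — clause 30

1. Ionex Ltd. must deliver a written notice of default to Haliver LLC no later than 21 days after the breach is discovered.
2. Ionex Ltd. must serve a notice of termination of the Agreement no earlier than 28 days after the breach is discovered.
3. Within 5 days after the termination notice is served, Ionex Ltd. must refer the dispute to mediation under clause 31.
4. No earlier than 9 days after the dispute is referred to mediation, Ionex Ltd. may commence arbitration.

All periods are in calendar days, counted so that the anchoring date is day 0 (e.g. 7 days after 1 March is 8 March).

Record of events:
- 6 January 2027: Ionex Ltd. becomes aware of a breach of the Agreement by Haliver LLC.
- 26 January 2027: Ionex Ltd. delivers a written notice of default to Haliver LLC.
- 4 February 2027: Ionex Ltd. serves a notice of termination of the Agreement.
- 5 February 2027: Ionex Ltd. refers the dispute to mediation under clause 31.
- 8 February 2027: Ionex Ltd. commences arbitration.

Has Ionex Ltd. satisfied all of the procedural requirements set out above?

Step 1: 21 days after 6 January 2027 (when the breach is discovered) is 27 January 2027; 26 January 2027 is within that limit.
Step 2: the earliest permitted date is 28 days after 6 January 2027 (when the breach is discovered), i.e. 3 February 2027; done 4 February 2027, after the minimum wait.
Step 3: 5 days after 4 February 2027 (when the termination notice is served) is 9 February 2027; completed 5 February 2027, before the deadline.
Step 4: the earliest permitted date is 9 days after 5 February 2027 (when the dispute is referred to mediation), i.e. 14 February 2027; acted on 8 February 2027, 6 days prematurely.
The procedure was therefore not followed at step 4.

No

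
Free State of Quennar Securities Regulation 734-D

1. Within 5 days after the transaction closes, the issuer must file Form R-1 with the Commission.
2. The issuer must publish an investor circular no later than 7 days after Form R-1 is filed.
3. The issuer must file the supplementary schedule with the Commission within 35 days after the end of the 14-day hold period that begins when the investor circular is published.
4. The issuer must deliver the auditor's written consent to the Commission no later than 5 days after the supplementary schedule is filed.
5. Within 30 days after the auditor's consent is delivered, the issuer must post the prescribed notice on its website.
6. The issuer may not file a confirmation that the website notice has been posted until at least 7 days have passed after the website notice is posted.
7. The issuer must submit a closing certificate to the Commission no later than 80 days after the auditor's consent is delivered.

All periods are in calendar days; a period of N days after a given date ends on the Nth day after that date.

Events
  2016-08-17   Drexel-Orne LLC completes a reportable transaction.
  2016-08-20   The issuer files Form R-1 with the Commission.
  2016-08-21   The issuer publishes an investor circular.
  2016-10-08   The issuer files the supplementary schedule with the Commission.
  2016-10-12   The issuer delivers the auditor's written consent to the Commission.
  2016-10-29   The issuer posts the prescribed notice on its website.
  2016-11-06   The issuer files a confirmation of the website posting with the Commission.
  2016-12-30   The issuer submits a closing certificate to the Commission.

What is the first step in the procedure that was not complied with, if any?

None — every step was satisfied

(1) due by 2016-08-17 + 5 days = 2016-08-22; done 2016-08-20 — timely.
(2) due by 2016-08-20 + 7 days = 2016-08-27; 2016-08-21 is within that limit.
(3) due by 2016-09-04 + 35 days = 2016-10-09; done 2016-10-08 — timely.
(4) due by 2016-10-08 + 5 days = 2016-10-13; done 2016-10-12 — timely.
(5) due by 2016-10-12 + 30 days = 2016-11-11; 2016-10-29 is within that limit.
(6) permitted from 2016-10-29 + 7 days = 2016-11-05 onward; done 2016-11-06 — permitted.
(7) due by 2016-10-12 + 80 days = 2016-12-31; 2016-12-30 is within that limit.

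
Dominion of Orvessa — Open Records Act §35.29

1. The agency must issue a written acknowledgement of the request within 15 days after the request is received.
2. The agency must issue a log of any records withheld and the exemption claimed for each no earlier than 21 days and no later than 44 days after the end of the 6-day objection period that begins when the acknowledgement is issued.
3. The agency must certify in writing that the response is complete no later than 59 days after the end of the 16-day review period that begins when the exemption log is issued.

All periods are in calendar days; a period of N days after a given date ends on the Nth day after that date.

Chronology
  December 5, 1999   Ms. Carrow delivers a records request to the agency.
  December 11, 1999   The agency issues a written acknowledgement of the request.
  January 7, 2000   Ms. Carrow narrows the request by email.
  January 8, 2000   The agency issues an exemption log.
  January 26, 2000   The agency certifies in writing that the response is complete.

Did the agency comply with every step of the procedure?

(1) due by December 5, 1999 + 15 days = December 20, 1999; December 11, 1999 is within that limit.
(2) the permitted window runs from December 17, 1999 + 21 = January 7, 2000 to December 17, 1999 + 44 = January 30, 2000; done January 8, 2000 — within the window.
(3) due by January 24, 2000 + 59 days = March 23, 2000; completed January 26, 2000, before the deadline.

Yes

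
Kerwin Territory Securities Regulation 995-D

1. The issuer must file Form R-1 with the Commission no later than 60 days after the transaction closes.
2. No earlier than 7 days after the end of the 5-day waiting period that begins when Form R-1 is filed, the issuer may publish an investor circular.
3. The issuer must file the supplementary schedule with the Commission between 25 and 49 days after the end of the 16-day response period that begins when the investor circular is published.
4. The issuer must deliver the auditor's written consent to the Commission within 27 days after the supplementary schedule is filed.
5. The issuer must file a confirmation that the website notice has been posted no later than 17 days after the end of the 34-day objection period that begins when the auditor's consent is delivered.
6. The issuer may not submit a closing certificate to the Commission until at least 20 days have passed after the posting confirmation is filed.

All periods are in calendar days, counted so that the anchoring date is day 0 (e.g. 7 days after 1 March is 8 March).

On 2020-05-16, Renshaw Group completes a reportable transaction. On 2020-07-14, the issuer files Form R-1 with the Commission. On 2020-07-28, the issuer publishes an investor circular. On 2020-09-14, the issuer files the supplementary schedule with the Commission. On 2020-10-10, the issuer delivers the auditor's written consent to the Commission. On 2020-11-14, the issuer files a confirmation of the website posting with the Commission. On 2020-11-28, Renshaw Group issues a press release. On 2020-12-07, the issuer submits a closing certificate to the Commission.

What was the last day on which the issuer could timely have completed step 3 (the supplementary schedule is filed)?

2020-10-01

The investor circular is published on 2020-07-28; the 16-day response period therefore ends 2020-08-13, and step 3 runs from that date. The window is 25–49 days after 2020-08-13; it closes on 2020-10-01.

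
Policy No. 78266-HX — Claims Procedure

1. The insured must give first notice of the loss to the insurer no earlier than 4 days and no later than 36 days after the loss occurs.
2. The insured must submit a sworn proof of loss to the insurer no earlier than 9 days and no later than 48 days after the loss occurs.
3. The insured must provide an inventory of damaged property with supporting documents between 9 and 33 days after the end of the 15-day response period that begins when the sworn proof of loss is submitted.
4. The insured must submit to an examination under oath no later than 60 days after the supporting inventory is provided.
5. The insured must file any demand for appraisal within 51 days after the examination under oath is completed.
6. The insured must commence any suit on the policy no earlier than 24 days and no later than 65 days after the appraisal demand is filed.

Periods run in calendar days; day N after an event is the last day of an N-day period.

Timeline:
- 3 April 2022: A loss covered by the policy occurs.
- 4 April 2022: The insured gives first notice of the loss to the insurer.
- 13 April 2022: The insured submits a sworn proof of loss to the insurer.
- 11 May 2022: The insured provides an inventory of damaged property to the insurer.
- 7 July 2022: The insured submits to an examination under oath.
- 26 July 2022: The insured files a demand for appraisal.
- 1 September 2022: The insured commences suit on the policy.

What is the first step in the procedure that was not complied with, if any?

Step 1: the window is 4–36 days after 3 April 2022 (when the loss occurs), so 7 April 2022 through 9 May 2022; 4 April 2022 is 3 days too early.

Step 1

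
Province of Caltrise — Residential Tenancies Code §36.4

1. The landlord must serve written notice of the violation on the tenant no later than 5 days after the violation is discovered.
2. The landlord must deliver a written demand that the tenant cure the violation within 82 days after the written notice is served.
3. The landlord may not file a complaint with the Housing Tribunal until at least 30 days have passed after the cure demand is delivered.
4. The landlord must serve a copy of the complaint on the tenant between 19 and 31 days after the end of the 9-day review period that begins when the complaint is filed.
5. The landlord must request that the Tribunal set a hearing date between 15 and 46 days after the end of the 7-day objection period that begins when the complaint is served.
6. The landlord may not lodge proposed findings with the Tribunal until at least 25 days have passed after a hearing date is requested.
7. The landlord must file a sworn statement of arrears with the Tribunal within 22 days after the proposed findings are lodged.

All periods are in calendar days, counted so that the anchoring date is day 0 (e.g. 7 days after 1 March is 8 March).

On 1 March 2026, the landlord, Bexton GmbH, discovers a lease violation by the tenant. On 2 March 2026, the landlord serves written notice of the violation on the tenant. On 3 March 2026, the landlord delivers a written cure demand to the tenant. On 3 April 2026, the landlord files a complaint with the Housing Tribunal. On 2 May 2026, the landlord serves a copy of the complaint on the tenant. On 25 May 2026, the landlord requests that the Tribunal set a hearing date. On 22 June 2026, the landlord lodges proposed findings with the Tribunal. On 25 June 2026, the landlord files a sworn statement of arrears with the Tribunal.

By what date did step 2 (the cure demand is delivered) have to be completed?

23 May 2026

Step 2 runs from 2 March 2026, when the written notice is served. 82 days after 2 March 2026 is 23 May 2026.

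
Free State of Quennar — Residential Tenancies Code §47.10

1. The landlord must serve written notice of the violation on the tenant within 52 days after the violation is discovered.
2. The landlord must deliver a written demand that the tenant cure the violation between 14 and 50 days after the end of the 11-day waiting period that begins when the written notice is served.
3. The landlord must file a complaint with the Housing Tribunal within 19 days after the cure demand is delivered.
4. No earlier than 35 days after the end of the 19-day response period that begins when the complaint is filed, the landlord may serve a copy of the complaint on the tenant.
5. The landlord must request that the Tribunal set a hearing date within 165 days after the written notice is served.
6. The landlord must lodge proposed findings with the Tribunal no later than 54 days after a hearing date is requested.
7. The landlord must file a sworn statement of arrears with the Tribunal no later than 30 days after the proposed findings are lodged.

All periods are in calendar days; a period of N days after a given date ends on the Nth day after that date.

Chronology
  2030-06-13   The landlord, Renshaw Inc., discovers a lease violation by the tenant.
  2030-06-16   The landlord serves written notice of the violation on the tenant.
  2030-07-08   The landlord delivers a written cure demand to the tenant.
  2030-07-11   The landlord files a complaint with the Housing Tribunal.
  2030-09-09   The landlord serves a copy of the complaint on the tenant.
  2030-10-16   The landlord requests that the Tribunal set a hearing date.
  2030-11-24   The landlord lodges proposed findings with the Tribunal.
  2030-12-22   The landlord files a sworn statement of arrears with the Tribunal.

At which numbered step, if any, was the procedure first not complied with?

Step 2

Step 1 — counting 52 days from 2030-06-13 (when the violation is discovered) gives a deadline of 2030-08-04; completed 2030-06-16, before the deadline.
Step 2 — 14 and 50 days from 2030-06-27 (end of the 11-day waiting period, which began when the written notice is served on 2030-06-16) are 2030-07-11 and 2030-08-16 respectively; done 2030-07-08 — 3 days before the window opened.
No need to go further; step 2 was not satisfied.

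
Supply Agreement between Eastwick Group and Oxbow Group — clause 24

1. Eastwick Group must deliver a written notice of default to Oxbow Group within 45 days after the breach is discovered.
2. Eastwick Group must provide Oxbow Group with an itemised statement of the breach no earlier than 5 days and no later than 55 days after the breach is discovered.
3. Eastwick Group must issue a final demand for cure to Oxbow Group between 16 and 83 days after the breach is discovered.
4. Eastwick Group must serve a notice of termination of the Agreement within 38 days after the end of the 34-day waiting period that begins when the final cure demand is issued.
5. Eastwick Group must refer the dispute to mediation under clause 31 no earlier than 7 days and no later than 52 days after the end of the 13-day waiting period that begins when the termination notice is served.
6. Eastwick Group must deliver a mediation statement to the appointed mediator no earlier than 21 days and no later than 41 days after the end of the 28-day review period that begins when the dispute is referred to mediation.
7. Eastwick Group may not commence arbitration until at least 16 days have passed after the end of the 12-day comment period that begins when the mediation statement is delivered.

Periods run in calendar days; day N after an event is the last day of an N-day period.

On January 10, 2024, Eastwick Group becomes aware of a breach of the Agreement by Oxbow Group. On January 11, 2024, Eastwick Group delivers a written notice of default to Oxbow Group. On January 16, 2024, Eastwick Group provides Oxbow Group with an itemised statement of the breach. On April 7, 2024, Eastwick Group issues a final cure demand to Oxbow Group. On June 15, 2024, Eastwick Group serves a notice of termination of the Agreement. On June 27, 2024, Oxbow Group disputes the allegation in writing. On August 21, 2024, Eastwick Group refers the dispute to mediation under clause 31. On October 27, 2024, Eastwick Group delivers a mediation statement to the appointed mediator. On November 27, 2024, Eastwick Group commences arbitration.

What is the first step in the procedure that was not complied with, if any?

Step 3

(1) due by January 10, 2024 + 45 days = February 24, 2024; completed January 11, 2024, before the deadline.
(2) the permitted window runs from January 10, 2024 + 5 = January 15, 2024 to January 10, 2024 + 55 = March 5, 2024; done January 16, 2024 — within the window.
(3) the permitted window runs from January 10, 2024 + 16 = January 26, 2024 to January 10, 2024 + 83 = April 2, 2024; April 7, 2024 is 5 days past the end of the window.
The procedure was therefore not followed at step 3.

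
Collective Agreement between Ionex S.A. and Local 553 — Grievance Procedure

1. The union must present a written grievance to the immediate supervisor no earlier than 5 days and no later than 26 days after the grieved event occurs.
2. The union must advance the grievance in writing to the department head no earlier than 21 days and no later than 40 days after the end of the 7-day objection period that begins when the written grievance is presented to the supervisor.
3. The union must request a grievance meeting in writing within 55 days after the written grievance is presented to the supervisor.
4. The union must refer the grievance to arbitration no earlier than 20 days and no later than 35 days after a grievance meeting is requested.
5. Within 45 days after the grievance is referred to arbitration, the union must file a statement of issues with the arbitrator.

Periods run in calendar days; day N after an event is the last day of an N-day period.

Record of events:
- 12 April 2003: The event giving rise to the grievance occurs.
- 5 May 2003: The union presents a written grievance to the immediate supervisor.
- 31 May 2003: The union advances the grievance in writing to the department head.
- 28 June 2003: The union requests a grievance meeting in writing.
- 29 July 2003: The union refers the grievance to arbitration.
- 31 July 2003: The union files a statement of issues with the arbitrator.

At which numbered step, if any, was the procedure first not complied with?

Step 2

Step 1 — 5 and 26 days from 12 April 2003 (when the grieved event occurs) are 17 April 2003 and 8 May 2003 respectively; 5 May 2003 falls inside that range.
Step 2 — 21 and 40 days from 12 May 2003 (end of the 7-day objection period, which began when the written grievance is presented to the supervisor on 5 May 2003) are 2 June 2003 and 21 June 2003 respectively; 31 May 2003 is 2 days too early.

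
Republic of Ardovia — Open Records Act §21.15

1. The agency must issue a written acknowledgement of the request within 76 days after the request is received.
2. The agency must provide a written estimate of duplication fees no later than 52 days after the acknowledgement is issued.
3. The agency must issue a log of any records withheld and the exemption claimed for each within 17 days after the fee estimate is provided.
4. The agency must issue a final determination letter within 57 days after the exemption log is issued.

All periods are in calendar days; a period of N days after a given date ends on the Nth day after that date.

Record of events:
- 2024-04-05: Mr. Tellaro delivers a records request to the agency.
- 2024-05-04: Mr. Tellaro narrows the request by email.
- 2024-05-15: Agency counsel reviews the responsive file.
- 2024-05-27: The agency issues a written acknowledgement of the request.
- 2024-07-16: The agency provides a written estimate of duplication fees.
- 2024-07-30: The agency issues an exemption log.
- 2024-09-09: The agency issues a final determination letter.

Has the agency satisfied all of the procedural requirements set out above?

Step 1: 76 days after 2024-04-05 (when the request is received) is 2024-06-20; completed 2024-05-27, before the deadline.
Step 2: 52 days after 2024-05-27 (when the acknowledgement is issued) is 2024-07-18; done 2024-07-16 — timely.
Step 3: 17 days after 2024-07-16 (when the fee estimate is provided) is 2024-08-02; 2024-07-30 is within that limit.
Step 4: 57 days after 2024-07-30 (when the exemption log is issued) is 2024-09-25; completed 2024-09-09, before the deadline.

Yes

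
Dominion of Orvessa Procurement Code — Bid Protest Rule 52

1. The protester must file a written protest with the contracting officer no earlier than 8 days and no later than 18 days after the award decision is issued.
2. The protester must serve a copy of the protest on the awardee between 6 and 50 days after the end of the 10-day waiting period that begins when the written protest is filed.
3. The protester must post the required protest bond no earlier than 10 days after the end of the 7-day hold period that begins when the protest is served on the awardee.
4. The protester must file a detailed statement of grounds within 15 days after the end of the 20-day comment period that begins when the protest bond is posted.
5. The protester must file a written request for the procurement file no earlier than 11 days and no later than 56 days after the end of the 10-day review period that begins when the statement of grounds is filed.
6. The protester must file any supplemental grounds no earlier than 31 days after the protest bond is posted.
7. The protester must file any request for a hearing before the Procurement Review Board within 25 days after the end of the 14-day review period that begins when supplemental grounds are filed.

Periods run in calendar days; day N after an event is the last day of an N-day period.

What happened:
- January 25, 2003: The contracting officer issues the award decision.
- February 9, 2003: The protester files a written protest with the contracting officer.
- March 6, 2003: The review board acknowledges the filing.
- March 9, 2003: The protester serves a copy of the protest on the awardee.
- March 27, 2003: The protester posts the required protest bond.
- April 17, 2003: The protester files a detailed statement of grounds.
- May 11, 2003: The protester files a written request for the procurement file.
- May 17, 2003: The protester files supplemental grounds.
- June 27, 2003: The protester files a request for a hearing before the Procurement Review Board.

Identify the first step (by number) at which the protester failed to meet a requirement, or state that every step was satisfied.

(1) the permitted window runs from January 25, 2003 + 8 = February 2, 2003 to January 25, 2003 + 18 = February 12, 2003; done February 9, 2003 — within the window.
(2) the permitted window runs from February 19, 2003 + 6 = February 25, 2003 to February 19, 2003 + 50 = April 10, 2003; done March 9, 2003, which is between those dates.
(3) permitted from March 16, 2003 + 10 days = March 26, 2003 onward; March 27, 2003 is on or after that date.
(4) due by April 16, 2003 + 15 days = May 1, 2003; done April 17, 2003 — timely.
(5) the permitted window runs from April 27, 2003 + 11 = May 8, 2003 to April 27, 2003 + 56 = June 22, 2003; done May 11, 2003, which is between those dates.
(6) permitted from March 27, 2003 + 31 days = April 27, 2003 onward; May 17, 2003 is on or after that date.
(7) due by May 31, 2003 + 25 days = June 25, 2003; June 27, 2003 misses that deadline by 2 days.
No need to go further; step 7 was not satisfied.

Step 7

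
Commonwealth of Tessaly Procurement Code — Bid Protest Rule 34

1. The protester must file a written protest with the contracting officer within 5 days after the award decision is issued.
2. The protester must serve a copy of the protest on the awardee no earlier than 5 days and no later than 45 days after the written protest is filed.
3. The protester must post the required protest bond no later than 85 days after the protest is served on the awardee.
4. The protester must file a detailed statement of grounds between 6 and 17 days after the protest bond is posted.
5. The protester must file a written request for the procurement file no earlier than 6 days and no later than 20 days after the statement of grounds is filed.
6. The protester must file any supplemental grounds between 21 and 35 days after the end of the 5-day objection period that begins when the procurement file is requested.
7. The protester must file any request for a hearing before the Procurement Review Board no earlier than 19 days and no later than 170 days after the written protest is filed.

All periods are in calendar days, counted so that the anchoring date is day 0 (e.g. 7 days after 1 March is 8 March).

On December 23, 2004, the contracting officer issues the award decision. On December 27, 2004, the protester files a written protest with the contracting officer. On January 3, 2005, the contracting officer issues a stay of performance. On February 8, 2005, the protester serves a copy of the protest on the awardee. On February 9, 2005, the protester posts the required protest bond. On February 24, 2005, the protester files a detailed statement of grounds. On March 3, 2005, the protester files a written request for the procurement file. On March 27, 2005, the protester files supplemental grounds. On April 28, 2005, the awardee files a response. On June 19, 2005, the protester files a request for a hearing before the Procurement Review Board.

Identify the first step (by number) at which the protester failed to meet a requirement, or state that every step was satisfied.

Step 1 — counting 5 days from December 23, 2004 (when the award decision is issued) gives a deadline of December 28, 2004; completed December 27, 2004, before the deadline.
Step 2 — 5 and 45 days from December 27, 2004 (when the written protest is filed) are January 1, 2005 and February 10, 2005 respectively; done February 8, 2005, which is between those dates.
Step 3 — counting 85 days from February 8, 2005 (when the protest is served on the awardee) gives a deadline of May 4, 2005; completed February 9, 2005, before the deadline.
Step 4 — 6 and 17 days from February 9, 2005 (when the protest bond is posted) are February 15, 2005 and February 26, 2005 respectively; done February 24, 2005, which is between those dates.
Step 5 — 6 and 20 days from February 24, 2005 (when the statement of grounds is filed) are March 2, 2005 and March 16, 2005 respectively; done March 3, 2005 — within the window.
Step 6 — 21 and 35 days from March 8, 2005 (end of the 5-day objection period, which began when the procurement file is requested on March 3, 2005) are March 29, 2005 and April 12, 2005 respectively; March 27, 2005 is 2 days too early.
The procedure was therefore not followed at step 6.

Step 6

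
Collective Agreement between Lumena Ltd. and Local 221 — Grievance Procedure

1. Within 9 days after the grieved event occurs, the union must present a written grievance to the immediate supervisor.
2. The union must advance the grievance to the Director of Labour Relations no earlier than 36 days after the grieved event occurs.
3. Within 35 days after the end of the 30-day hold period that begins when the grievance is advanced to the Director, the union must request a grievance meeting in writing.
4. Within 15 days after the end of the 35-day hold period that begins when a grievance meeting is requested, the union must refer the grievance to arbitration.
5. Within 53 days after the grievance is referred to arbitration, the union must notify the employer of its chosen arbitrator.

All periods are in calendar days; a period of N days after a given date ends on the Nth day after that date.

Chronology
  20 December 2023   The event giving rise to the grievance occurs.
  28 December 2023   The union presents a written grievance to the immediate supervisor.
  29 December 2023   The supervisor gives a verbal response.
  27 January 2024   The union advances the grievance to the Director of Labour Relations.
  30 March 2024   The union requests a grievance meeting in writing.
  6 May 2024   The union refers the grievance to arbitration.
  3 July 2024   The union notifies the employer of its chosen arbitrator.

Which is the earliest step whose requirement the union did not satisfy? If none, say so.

(1) due by 20 December 2023 + 9 days = 29 December 2023; completed 28 December 2023, before the deadline.
(2) permitted from 20 December 2023 + 36 days = 25 January 2024 onward; 27 January 2024 is on or after that date.
(3) due by 26 February 2024 + 35 days = 1 April 2024; completed 30 March 2024, before the deadline.
(4) due by 4 May 2024 + 15 days = 19 May 2024; 6 May 2024 is within that limit.
(5) due by 6 May 2024 + 53 days = 28 June 2024; 3 July 2024 misses that deadline by 5 days.
The analysis stops there.

Step 5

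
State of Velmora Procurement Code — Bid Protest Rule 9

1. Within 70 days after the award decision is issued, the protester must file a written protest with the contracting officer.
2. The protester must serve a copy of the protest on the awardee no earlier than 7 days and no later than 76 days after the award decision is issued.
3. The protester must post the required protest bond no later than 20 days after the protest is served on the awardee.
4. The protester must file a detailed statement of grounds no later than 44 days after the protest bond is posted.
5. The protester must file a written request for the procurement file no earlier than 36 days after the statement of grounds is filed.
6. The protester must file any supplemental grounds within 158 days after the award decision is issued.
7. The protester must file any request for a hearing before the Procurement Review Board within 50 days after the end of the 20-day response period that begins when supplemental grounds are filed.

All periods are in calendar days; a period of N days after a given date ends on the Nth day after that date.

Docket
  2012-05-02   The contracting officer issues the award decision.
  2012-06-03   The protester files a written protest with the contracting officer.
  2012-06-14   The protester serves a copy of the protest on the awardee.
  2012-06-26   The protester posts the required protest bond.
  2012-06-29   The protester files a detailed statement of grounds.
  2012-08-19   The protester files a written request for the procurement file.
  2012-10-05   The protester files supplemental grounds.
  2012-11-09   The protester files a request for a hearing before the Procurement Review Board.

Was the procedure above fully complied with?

Yes

(1) due by 2012-05-02 + 70 days = 2012-07-11; completed 2012-06-03, before the deadline.
(2) the permitted window runs from 2012-05-02 + 7 = 2012-05-09 to 2012-05-02 + 76 = 2012-07-17; 2012-06-14 falls inside that range.
(3) due by 2012-06-14 + 20 days = 2012-07-04; 2012-06-26 is within that limit.
(4) due by 2012-06-26 + 44 days = 2012-08-09; done 2012-06-29 — timely.
(5) permitted from 2012-06-29 + 36 days = 2012-08-04 onward; 2012-08-19 is on or after that date.
(6) due by 2012-05-02 + 158 days = 2012-10-07; completed 2012-10-05, before the deadline.
(7) due by 2012-10-25 + 50 days = 2012-12-14; done 2012-11-09 — timely.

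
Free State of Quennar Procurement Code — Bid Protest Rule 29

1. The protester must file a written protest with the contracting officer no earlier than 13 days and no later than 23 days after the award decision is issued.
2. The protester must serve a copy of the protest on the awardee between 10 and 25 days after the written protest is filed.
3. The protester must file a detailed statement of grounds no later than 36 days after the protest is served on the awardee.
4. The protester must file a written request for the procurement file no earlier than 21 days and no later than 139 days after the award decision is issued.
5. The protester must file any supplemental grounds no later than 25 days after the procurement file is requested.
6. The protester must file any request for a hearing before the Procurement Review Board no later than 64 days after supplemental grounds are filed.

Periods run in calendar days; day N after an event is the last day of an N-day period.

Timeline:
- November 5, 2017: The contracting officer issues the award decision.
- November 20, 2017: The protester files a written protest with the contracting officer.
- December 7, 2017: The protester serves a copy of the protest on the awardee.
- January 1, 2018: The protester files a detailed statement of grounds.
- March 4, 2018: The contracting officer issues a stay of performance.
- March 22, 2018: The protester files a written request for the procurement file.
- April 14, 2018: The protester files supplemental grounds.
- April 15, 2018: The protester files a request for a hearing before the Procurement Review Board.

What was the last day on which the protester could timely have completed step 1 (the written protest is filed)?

November 28, 2017

Step 1 runs from November 5, 2017, when the award decision is issued. The window is 13–23 days after November 5, 2017; it closes on November 28, 2017.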